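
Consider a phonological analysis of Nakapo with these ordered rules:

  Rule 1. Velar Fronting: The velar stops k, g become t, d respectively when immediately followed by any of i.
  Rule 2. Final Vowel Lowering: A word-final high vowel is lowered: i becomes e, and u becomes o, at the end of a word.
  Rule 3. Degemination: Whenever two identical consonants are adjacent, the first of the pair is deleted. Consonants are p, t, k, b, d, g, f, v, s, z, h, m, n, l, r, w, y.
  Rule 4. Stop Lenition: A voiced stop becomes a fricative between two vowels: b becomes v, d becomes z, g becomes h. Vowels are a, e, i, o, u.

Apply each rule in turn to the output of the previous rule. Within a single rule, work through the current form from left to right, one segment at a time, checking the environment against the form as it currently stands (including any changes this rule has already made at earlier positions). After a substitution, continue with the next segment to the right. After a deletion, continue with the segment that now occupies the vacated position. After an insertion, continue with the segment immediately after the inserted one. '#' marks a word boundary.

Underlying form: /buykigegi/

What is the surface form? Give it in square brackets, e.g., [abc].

[buytiheze]

Rule 1 Velar Fronting: [buykigegi] → [buytigedi]
Rule 2 Final Vowel Lowering: [buytigedi] → [buytigede]
Rule 3 Degemination: no change — [buytigede]
Rule 4 Stop Lenition: [buytigede] → [buytiheze]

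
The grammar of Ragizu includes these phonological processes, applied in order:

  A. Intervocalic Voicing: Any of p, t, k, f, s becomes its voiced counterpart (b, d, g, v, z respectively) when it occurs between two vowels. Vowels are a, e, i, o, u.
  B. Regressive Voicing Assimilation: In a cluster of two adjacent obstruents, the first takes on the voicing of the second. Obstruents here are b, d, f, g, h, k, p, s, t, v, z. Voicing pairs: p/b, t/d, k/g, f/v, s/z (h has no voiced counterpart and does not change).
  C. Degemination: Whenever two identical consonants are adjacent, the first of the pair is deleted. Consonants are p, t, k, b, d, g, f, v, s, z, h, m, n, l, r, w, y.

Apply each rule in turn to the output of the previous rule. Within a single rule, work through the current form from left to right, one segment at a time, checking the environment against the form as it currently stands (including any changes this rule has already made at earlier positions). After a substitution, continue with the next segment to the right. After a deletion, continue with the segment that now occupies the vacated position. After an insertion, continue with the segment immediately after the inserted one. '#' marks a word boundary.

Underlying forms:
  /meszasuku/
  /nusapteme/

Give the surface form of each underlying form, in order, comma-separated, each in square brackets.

[mezazugu], [nuzapteme]

/meszasuku/:
  A Intervocalic Voicing: [meszasuku] → [meszazugu]
  B Regressive Voicing Assimilation: [meszazugu] → [mezzazugu]
  C Degemination: [mezzazugu] → [mezazugu]
/nusapteme/:
  A Intervocalic Voicing: [nusapteme] → [nuzapteme]
  B Regressive Voicing Assimilation: no change — [nuzapteme]
  C Degemination: no change — [nuzapteme]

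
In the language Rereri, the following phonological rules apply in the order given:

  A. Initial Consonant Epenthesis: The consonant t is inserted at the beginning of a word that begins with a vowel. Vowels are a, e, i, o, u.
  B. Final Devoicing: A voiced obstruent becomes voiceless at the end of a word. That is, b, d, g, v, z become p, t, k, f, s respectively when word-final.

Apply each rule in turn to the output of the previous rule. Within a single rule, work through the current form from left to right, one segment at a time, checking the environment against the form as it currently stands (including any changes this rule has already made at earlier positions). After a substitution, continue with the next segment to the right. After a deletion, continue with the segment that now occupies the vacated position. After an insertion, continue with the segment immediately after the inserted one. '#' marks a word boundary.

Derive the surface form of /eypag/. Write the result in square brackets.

[teypak]

A Initial Consonant Epenthesis: [eypag] → [teypag]
B Final Devoicing: [teypag] → [teypak]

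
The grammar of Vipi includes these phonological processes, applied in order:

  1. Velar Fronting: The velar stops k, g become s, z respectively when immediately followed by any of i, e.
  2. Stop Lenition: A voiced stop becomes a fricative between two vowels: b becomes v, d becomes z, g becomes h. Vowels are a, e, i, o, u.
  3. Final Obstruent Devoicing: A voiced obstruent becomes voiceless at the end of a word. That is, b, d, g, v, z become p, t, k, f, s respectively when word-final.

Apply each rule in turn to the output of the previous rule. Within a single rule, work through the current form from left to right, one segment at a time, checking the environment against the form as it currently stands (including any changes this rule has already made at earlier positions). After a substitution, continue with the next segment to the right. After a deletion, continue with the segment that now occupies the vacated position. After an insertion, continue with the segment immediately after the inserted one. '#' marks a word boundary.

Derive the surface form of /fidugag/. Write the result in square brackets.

1 Velar Fronting: no change — [fidugag]
2 Stop Lenition: [fidugag] → [fizuhag]
3 Final Obstruent Devoicing: [fizuhag] → [fizuhak]

[fizuhak]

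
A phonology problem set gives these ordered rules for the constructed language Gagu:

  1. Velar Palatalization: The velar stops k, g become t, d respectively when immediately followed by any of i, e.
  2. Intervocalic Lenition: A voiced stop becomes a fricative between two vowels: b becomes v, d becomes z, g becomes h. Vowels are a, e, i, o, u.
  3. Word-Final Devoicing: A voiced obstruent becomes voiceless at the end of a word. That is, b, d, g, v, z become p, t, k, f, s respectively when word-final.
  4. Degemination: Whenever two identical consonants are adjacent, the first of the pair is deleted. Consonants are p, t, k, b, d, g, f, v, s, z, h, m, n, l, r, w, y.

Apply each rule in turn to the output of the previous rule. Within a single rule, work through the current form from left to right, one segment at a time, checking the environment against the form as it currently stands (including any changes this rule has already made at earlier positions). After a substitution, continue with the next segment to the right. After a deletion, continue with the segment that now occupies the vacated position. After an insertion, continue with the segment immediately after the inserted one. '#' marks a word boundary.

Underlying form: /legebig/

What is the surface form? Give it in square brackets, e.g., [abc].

[lezevik]

1 Velar Palatalization: [legebig] → [ledebig]
2 Intervocalic Lenition: [ledebig] → [lezevig]
3 Word-Final Devoicing: [lezevig] → [lezevik]
4 Degemination: no change — [lezevik]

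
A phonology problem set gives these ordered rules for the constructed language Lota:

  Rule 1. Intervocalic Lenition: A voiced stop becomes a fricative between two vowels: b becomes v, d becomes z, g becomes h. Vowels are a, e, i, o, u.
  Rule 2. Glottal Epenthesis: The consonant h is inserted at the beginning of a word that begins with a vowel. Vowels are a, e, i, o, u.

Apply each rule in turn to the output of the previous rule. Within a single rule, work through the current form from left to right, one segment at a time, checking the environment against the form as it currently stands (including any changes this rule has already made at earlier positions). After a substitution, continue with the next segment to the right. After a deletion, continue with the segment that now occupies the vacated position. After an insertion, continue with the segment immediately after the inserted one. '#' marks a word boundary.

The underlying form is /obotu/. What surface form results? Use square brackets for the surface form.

[hovotu]

Rule 1 Intervocalic Lenition: [obotu] → [ovotu]
Rule 2 Glottal Epenthesis: [ovotu] → [hovotu]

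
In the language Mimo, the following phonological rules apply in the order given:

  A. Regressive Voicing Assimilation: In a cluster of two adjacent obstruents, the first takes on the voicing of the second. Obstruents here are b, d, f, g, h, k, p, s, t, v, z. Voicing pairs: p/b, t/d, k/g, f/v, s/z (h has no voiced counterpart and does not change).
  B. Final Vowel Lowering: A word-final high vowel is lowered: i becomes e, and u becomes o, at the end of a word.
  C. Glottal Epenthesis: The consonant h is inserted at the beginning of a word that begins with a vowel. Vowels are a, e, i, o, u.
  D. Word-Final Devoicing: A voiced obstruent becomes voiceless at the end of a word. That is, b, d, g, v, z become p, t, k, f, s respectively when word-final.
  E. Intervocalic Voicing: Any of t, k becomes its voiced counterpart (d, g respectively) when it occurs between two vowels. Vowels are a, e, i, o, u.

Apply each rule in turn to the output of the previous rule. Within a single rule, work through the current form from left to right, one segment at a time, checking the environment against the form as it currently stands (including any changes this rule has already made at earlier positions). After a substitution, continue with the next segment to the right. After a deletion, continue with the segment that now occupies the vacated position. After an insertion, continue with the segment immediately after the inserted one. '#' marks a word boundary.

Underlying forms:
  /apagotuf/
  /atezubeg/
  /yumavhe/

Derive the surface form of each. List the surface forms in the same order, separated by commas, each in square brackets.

[hapagoduf], [hadezubek], [yumafhe]

/apagotuf/:
  A Regressive Voicing Assimilation: no change — [apagotuf]
  B Final Vowel Lowering: no change — [apagotuf]
  C Glottal Epenthesis: [apagotuf] → [hapagotuf]
  D Word-Final Devoicing: no change — [hapagotuf]
  E Intervocalic Voicing: [hapagotuf] → [hapagoduf]
/atezubeg/:
  A Regressive Voicing Assimilation: no change — [atezubeg]
  B Final Vowel Lowering: no change — [atezubeg]
  C Glottal Epenthesis: [atezubeg] → [hatezubeg]
  D Word-Final Devoicing: [hatezubeg] → [hatezubek]
  E Intervocalic Voicing: [hatezubek] → [hadezubek]
/yumavhe/:
  A Regressive Voicing Assimilation: [yumavhe] → [yumafhe]
  B Final Vowel Lowering: no change — [yumafhe]
  C Glottal Epenthesis: no change — [yumafhe]
  D Word-Final Devoicing: no change — [yumafhe]
  E Intervocalic Voicing: no change — [yumafhe]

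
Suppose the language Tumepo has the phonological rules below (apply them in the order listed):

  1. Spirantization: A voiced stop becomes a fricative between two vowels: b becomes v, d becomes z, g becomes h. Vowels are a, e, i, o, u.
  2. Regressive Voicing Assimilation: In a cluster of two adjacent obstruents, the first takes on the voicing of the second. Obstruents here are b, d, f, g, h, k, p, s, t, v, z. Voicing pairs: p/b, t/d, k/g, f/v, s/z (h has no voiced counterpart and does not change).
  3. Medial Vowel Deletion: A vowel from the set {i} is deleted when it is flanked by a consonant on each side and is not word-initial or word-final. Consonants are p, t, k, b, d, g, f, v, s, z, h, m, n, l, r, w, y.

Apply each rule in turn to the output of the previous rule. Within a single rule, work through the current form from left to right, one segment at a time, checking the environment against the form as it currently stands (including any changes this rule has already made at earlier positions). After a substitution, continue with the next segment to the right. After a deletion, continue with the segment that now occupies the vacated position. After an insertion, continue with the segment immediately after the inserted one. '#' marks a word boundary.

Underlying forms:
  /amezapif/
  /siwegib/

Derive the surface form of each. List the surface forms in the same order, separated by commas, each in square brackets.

/amezapif/:
  1 Spirantization: no change — [amezapif]
  2 Regressive Voicing Assimilation: no change — [amezapif]
  3 Medial Vowel Deletion: [amezapif] → [amezapf]
/siwegib/:
  1 Spirantization: [siwegib] → [siwehib]
  2 Regressive Voicing Assimilation: no change — [siwehib]
  3 Medial Vowel Deletion: [siwehib] → [swehb]

[amezapf], [swehb]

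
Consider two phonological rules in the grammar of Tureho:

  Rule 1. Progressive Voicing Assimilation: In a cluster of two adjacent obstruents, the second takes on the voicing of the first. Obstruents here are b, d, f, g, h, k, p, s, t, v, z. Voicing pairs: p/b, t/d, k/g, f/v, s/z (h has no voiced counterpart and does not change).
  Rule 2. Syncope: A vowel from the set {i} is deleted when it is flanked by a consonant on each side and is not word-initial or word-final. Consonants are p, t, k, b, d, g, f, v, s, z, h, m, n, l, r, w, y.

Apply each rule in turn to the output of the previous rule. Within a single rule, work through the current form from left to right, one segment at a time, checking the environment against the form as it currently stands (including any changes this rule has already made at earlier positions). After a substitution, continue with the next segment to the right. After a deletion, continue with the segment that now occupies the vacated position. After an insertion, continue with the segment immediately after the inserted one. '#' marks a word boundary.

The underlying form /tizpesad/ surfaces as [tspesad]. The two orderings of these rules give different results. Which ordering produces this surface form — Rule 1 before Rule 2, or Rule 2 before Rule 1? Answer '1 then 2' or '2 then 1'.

2 then 1

Order 1 then 2:
  1 Progressive Voicing Assimilation: [tizpesad] → [tizbesad]
  2 Syncope: [tizbesad] → [tzbesad]
  result: [tzbesad]
Order 2 then 1:
  2 Syncope: [tizpesad] → [tzpesad]
  1 Progressive Voicing Assimilation: [tzpesad] → [tspesad]
  result: [tspesad]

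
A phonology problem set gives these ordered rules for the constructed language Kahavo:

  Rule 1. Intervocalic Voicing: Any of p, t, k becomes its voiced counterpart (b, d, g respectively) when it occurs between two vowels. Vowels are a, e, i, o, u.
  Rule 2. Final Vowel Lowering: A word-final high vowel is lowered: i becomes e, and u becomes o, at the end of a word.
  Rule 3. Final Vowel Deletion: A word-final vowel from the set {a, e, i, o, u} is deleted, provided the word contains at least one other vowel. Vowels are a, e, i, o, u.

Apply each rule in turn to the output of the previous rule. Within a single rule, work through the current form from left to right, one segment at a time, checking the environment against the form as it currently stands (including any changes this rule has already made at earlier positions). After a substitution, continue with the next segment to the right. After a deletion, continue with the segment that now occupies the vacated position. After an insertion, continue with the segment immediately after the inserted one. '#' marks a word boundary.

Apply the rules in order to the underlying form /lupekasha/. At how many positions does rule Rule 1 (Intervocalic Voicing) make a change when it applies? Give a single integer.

2

Rule 1 Intervocalic Voicing: [lupekasha] → [lubegasha]
Rule 2 Final Vowel Lowering: no change — [lubegasha]
Rule 3 Final Vowel Deletion: [lubegasha] → [lubegash]
Rule Rule 1 changed 2 position(s).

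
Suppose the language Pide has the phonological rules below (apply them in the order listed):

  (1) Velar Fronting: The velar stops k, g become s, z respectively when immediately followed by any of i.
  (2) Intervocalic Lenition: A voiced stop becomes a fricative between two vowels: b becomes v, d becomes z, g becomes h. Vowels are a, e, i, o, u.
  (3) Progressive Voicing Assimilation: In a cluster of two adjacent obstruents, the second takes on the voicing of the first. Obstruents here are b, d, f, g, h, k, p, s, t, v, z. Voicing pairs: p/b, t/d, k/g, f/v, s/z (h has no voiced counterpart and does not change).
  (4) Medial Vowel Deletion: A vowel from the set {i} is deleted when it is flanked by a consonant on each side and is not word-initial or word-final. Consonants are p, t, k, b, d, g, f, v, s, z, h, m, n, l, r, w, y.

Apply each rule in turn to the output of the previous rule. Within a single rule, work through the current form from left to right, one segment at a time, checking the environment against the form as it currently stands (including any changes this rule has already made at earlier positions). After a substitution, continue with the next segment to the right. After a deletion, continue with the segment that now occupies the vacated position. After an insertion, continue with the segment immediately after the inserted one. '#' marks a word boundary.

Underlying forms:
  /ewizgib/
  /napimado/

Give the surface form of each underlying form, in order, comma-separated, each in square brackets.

/ewizgib/:
  (1) Velar Fronting: [ewizgib] → [ewizzib]
  (2) Intervocalic Lenition: no change — [ewizzib]
  (3) Progressive Voicing Assimilation: no change — [ewizzib]
  (4) Medial Vowel Deletion: [ewizzib] → [ewzzb]
/napimado/:
  (1) Velar Fronting: no change — [napimado]
  (2) Intervocalic Lenition: [napimado] → [napimazo]
  (3) Progressive Voicing Assimilation: no change — [napimazo]
  (4) Medial Vowel Deletion: [napimazo] → [napmazo]

[ewzzb], [napmazo]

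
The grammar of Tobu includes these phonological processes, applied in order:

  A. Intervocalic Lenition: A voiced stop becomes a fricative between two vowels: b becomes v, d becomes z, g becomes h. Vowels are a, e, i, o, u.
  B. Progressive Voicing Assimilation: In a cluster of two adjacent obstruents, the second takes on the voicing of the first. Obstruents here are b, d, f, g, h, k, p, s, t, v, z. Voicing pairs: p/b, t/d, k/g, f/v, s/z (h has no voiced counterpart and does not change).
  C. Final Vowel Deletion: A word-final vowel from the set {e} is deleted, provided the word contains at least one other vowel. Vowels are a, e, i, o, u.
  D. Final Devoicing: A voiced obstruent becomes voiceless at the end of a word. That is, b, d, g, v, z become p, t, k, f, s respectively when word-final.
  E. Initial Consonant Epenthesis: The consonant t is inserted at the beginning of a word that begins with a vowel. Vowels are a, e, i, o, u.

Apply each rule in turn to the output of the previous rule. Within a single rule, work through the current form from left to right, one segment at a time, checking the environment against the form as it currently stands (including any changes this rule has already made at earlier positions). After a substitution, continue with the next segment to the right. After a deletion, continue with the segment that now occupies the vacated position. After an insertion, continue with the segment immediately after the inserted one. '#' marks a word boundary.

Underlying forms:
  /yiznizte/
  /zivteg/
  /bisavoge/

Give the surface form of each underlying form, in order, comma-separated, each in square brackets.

[yiznizt], [zivdek], [bisavoh]

/yiznizte/:
  A Intervocalic Lenition: no change — [yiznizte]
  B Progressive Voicing Assimilation: [yiznizte] → [yiznizde]
  C Final Vowel Deletion: [yiznizde] → [yiznizd]
  D Final Devoicing: [yiznizd] → [yiznizt]
  E Initial Consonant Epenthesis: no change — [yiznizt]
/zivteg/:
  A Intervocalic Lenition: no change — [zivteg]
  B Progressive Voicing Assimilation: [zivteg] → [zivdeg]
  C Final Vowel Deletion: no change — [zivdeg]
  D Final Devoicing: [zivdeg] → [zivdek]
  E Initial Consonant Epenthesis: no change — [zivdek]
/bisavoge/:
  A Intervocalic Lenition: [bisavoge] → [bisavohe]
  B Progressive Voicing Assimilation: no change — [bisavohe]
  C Final Vowel Deletion: [bisavohe] → [bisavoh]
  D Final Devoicing: no change — [bisavoh]
  E Initial Consonant Epenthesis: no change — [bisavoh]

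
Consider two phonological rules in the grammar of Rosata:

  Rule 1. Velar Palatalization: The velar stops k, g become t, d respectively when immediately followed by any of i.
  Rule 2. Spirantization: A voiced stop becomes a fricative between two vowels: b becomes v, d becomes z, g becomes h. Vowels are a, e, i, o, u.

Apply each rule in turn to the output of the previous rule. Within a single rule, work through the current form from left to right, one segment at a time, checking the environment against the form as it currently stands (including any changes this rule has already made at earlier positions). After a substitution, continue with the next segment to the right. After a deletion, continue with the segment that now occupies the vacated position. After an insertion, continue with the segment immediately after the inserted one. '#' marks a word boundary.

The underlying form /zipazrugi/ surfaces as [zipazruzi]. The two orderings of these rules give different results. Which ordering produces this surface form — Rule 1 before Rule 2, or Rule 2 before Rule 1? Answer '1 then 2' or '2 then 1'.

Order 1 then 2:
  1 Velar Palatalization: [zipazrugi] → [zipazrudi]
  2 Spirantization: [zipazrudi] → [zipazruzi]
  result: [zipazruzi]
Order 2 then 1:
  2 Spirantization: [zipazrugi] → [zipazruhi]
  1 Velar Palatalization: no change — [zipazruhi]
  result: [zipazruhi]

1 then 2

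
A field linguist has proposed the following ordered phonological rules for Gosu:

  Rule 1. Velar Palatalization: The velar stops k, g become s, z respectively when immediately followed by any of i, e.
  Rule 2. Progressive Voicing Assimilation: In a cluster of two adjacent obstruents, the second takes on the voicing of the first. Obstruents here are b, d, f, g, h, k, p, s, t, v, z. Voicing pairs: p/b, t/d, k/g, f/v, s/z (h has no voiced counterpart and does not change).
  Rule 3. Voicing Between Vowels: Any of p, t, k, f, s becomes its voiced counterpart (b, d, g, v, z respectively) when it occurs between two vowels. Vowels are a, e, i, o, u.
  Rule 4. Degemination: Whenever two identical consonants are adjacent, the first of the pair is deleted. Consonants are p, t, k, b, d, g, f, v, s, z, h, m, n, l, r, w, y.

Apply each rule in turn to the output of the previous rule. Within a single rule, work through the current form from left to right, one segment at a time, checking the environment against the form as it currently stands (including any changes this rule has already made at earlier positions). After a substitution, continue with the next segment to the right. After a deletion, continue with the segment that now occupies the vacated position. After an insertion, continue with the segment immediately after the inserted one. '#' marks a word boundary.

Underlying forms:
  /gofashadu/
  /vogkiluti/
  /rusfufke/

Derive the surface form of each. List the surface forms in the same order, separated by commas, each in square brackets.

/gofashadu/:
  Rule 1 Velar Palatalization: no change — [gofashadu]
  Rule 2 Progressive Voicing Assimilation: no change — [gofashadu]
  Rule 3 Voicing Between Vowels: [gofashadu] → [govashadu]
  Rule 4 Degemination: no change — [govashadu]
/vogkiluti/:
  Rule 1 Velar Palatalization: [vogkiluti] → [vogsiluti]
  Rule 2 Progressive Voicing Assimilation: [vogsiluti] → [vogziluti]
  Rule 3 Voicing Between Vowels: [vogziluti] → [vogziludi]
  Rule 4 Degemination: no change — [vogziludi]
/rusfufke/:
  Rule 1 Velar Palatalization: [rusfufke] → [rusfufse]
  Rule 2 Progressive Voicing Assimilation: no change — [rusfufse]
  Rule 3 Voicing Between Vowels: no change — [rusfufse]
  Rule 4 Degemination: no change — [rusfufse]

[govashadu], [vogziludi], [rusfufse]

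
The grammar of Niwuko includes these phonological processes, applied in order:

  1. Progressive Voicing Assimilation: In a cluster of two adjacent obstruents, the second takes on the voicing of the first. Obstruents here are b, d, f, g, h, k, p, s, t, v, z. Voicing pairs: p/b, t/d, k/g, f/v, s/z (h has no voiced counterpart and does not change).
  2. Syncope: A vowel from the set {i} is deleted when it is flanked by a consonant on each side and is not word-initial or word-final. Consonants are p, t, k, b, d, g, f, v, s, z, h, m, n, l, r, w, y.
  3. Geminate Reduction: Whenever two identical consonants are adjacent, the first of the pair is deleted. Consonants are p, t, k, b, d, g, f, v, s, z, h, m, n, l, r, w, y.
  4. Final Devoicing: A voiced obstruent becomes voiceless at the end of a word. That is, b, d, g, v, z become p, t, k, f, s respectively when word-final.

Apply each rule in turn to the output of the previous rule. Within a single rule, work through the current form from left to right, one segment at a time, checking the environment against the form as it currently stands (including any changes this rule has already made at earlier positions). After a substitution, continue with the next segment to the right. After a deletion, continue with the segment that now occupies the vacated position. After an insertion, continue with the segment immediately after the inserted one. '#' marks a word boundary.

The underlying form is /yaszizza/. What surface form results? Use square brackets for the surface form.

[yasza]

1 Progressive Voicing Assimilation: [yaszizza] → [yassizza]
2 Syncope: [yassizza] → [yasszza]
3 Geminate Reduction: [yasszza] → [yasza]
4 Final Devoicing: no change — [yasza]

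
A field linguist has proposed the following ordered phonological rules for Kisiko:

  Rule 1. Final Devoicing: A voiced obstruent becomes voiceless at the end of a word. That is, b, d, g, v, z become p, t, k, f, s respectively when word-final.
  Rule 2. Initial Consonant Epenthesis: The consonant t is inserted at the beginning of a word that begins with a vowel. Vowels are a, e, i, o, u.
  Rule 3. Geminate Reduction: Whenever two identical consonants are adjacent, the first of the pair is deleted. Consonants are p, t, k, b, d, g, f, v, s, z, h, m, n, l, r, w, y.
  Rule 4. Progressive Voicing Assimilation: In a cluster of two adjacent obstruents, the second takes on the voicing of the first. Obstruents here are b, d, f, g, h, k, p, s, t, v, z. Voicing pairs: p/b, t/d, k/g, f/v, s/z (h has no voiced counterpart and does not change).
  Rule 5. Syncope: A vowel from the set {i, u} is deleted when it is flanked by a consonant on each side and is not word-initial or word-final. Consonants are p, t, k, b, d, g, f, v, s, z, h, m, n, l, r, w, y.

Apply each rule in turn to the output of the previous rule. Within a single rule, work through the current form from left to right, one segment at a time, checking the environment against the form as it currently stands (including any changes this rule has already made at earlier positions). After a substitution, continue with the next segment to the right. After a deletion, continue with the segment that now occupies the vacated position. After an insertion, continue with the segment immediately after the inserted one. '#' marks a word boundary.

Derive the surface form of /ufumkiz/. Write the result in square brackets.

Rule 1 Final Devoicing: [ufumkiz] → [ufumkis]
Rule 2 Initial Consonant Epenthesis: [ufumkis] → [tufumkis]
Rule 3 Geminate Reduction: no change — [tufumkis]
Rule 4 Progressive Voicing Assimilation: no change — [tufumkis]
Rule 5 Syncope: [tufumkis] → [tfmks]

[tfmks]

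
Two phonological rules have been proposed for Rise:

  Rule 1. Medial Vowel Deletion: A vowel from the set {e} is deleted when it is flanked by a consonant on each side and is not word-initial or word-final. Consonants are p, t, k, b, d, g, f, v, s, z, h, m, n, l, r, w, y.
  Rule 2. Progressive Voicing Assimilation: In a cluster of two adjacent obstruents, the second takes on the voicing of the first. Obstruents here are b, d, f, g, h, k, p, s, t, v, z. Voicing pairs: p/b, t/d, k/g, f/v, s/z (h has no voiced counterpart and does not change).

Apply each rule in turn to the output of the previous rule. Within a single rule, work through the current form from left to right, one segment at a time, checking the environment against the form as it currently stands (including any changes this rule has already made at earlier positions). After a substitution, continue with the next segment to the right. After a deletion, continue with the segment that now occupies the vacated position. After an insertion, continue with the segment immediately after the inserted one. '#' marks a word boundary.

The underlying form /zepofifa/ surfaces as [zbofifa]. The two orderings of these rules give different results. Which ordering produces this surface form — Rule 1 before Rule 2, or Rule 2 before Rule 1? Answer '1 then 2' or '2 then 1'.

Order 1 then 2:
  1 Medial Vowel Deletion: [zepofifa] → [zpofifa]
  2 Progressive Voicing Assimilation: [zpofifa] → [zbofifa]
  result: [zbofifa]
Order 2 then 1:
  2 Progressive Voicing Assimilation: no change — [zepofifa]
  1 Medial Vowel Deletion: [zepofifa] → [zpofifa]
  result: [zpofifa]

1 then 2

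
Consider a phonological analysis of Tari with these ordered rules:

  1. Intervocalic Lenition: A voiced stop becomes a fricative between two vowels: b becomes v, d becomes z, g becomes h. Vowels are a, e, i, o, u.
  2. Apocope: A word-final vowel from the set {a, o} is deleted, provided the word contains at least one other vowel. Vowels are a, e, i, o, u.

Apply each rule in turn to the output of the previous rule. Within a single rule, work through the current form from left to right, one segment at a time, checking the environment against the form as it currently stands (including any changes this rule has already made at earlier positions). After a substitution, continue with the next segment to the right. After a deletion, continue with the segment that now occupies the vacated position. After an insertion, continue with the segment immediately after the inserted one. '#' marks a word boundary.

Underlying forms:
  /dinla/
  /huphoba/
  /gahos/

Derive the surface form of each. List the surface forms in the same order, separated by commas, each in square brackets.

/dinla/:
  1 Intervocalic Lenition: no change — [dinla]
  2 Apocope: [dinla] → [dinl]
/huphoba/:
  1 Intervocalic Lenition: [huphoba] → [huphova]
  2 Apocope: [huphova] → [huphov]
/gahos/:
  1 Intervocalic Lenition: no change — [gahos]
  2 Apocope: no change — [gahos]

[dinl], [huphov], [gahos]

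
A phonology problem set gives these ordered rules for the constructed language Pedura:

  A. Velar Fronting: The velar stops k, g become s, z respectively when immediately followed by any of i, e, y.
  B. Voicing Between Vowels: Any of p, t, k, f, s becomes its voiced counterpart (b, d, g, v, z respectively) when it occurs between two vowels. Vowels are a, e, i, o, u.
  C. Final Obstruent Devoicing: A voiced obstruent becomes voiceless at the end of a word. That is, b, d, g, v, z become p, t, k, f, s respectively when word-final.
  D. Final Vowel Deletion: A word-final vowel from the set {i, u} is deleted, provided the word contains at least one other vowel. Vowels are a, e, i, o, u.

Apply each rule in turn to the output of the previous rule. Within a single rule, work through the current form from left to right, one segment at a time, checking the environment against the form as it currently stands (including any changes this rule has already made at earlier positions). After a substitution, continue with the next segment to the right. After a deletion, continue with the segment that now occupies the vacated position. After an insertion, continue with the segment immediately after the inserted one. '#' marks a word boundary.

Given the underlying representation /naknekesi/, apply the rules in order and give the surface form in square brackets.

[naknezez]

A Velar Fronting: [naknekesi] → [naknesesi]
B Voicing Between Vowels: [naknesesi] → [naknezezi]
C Final Obstruent Devoicing: no change — [naknezezi]
D Final Vowel Deletion: [naknezezi] → [naknezez]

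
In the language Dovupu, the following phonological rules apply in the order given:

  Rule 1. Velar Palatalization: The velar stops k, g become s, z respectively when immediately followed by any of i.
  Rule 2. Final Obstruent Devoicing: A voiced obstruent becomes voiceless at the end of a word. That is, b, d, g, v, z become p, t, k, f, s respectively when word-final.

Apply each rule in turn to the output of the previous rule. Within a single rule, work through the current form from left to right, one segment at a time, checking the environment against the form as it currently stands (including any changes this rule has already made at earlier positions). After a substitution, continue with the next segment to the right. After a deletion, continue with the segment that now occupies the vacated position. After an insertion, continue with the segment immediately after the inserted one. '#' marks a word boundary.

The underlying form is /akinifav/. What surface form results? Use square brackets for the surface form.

[asinifaf]

Rule 1 Velar Palatalization: [akinifav] → [asinifav]
Rule 2 Final Obstruent Devoicing: [asinifav] → [asinifaf]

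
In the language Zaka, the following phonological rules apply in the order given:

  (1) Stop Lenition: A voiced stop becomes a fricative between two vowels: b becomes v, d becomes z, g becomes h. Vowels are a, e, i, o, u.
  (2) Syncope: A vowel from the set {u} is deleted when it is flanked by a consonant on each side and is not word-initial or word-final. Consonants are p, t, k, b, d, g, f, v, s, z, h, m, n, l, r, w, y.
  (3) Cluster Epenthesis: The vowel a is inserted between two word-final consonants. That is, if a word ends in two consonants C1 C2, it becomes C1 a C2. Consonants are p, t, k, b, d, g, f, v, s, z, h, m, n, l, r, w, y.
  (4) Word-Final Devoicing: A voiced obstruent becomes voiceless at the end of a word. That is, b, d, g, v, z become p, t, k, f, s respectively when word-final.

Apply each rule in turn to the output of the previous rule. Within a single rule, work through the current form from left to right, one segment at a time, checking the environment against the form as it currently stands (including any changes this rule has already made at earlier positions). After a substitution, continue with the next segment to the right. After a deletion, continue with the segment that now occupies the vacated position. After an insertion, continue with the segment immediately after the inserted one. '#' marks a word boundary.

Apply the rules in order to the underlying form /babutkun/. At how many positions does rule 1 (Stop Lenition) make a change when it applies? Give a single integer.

1

(1) Stop Lenition: [babutkun] → [bavutkun]
(2) Syncope: [bavutkun] → [bavtkn]
(3) Cluster Epenthesis: [bavtkn] → [bavtkan]
(4) Word-Final Devoicing: no change — [bavtkan]
Rule 1 changed 1 position(s).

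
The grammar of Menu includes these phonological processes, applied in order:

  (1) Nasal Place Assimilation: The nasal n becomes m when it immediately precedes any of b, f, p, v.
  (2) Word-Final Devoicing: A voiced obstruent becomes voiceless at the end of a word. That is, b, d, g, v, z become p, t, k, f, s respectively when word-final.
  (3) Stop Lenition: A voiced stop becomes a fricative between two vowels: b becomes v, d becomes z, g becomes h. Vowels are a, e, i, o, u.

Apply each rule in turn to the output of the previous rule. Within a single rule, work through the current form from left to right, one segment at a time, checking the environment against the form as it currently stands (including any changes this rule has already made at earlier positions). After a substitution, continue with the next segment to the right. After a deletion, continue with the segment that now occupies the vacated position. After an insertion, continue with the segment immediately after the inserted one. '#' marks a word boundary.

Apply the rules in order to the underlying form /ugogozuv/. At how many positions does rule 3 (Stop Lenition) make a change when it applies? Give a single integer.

(1) Nasal Place Assimilation: no change — [ugogozuv]
(2) Word-Final Devoicing: [ugogozuv] → [ugogozuf]
(3) Stop Lenition: [ugogozuf] → [uhohozuf]
Rule 3 changed 2 position(s).

2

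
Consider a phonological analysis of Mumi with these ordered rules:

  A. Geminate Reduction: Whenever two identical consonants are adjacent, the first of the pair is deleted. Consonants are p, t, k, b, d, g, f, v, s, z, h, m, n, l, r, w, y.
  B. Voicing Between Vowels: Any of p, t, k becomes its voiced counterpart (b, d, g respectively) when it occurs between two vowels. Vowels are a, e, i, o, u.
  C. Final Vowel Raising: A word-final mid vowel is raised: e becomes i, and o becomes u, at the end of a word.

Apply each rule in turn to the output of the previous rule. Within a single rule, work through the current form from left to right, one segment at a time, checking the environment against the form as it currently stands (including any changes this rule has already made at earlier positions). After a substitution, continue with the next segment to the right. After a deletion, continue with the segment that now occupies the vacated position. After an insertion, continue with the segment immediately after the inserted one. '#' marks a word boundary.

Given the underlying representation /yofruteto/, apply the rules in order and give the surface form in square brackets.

[yofrudedu]

A Geminate Reduction: no change — [yofruteto]
B Voicing Between Vowels: [yofruteto] → [yofrudedo]
C Final Vowel Raising: [yofrudedo] → [yofrudedu]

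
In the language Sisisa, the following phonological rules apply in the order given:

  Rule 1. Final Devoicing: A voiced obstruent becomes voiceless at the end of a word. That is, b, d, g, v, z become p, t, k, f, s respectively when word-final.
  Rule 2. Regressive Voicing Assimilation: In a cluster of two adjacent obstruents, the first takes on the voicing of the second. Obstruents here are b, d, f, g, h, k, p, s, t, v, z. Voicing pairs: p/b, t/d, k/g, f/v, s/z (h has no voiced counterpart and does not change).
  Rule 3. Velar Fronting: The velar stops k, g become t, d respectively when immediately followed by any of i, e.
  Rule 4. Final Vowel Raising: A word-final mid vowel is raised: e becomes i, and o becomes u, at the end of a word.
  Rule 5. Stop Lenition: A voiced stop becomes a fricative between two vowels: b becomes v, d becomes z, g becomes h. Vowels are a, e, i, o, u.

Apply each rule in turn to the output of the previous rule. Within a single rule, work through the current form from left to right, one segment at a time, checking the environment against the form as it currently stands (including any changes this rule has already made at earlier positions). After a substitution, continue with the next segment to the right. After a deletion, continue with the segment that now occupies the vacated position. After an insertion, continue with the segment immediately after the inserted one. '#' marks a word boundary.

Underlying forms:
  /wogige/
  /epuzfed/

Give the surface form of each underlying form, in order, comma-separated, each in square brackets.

[wozizi], [epusfet]

/wogige/:
  Rule 1 Final Devoicing: no change — [wogige]
  Rule 2 Regressive Voicing Assimilation: no change — [wogige]
  Rule 3 Velar Fronting: [wogige] → [wodide]
  Rule 4 Final Vowel Raising: [wodide] → [wodidi]
  Rule 5 Stop Lenition: [wodidi] → [wozizi]
/epuzfed/:
  Rule 1 Final Devoicing: [epuzfed] → [epuzfet]
  Rule 2 Regressive Voicing Assimilation: [epuzfet] → [epusfet]
  Rule 3 Velar Fronting: no change — [epusfet]
  Rule 4 Final Vowel Raising: no change — [epusfet]
  Rule 5 Stop Lenition: no change — [epusfet]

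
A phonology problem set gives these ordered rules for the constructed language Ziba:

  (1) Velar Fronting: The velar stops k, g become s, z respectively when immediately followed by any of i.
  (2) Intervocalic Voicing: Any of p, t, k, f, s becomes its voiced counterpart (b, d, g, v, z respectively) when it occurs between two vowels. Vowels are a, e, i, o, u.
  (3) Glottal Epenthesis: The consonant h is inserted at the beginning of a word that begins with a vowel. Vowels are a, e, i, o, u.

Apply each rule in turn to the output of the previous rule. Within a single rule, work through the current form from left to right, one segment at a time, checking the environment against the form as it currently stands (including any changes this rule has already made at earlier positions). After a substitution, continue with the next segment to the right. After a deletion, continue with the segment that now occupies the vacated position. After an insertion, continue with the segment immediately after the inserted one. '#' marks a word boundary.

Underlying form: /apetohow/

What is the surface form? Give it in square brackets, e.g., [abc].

[habedohow]

(1) Velar Fronting: no change — [apetohow]
(2) Intervocalic Voicing: [apetohow] → [abedohow]
(3) Glottal Epenthesis: [abedohow] → [habedohow]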